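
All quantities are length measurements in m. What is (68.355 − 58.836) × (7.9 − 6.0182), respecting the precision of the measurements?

68.355 − 58.836 = 9.519, limited to 3 d.p. → 4 s.f.; 7.9 − 6.0182 = 1.8818, limited to 1 d.p. → 2 s.f.
Carrying full precision, 9.519 × 1.8818 = 17.9128542; keep min(4, 2) = 2 s.f.
Rounded to 2 significant figures: 18 m².

18 m²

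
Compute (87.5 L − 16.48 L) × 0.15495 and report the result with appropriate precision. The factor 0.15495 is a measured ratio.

11.0 L

87.5 L − 16.48 L = 71.02 L; the difference is limited to 1 decimal place (3 s.f.).
Carrying full precision, 71.02 × 0.15495 = 11.004549 L; 0.15495 has 5 s.f., so the result keeps min(3, 5) = 3 s.f.
Rounded to 3 significant figures: 11.0 L.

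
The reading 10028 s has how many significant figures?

10028: zeros between nonzero digits are significant.

5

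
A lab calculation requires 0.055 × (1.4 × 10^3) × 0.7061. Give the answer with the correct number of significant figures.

0.055 × (1.4 × 10^3) × 0.7061 = 54.3697
Multiplication/division keeps the fewest significant figures: 0.055 → 2 s.f., 1.4 × 10^3 → 2 s.f., 0.7061 → 4 s.f.; limit is 2.
Rounded to 2 significant figures: 54.

54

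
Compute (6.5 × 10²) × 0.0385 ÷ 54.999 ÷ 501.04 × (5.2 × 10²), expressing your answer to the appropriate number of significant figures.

0.47

(6.5 × 10²) × 0.0385 ÷ 54.999 ÷ 501.04 × (5.2 × 10²) = 0.472226372937…
Multiplication/division keeps the fewest significant figures: 6.5 × 10² → 2 s.f., 0.0385 → 3 s.f., 54.999 → 5 s.f., 501.04 → 5 s.f., 5.2 × 10² → 2 s.f.; limit is 2.
Rounded to 2 significant figures: 0.47.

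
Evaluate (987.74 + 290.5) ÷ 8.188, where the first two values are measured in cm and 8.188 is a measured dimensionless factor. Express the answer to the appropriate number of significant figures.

156.1 cm

987.74 cm + 290.5 cm = 1278.24 cm; the sum is limited to 1 decimal place (5 s.f.).
Carrying full precision, 1278.24 ÷ 8.188 = 156.111382511… cm; 8.188 has 4 s.f., so the result keeps min(5, 4) = 4 s.f.
Rounded to 4 significant figures: 156.1 cm.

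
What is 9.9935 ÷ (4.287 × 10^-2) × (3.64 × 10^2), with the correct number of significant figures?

9.9935 ÷ (4.287 × 10^-2) × (3.64 × 10^2) = 84852.6708654…
Multiplication/division keeps the fewest significant figures: 9.9935 → 5 s.f., 4.287 × 10^-2 → 4 s.f., 3.64 × 10^2 → 3 s.f.; limit is 3.
Rounded to 3 significant figures: 8.49 × 10^4.

8.49 × 10^4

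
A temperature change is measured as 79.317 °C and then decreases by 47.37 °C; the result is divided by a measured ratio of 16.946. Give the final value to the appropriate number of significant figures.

79.317 °C − 47.37 °C = 31.947 °C; the difference is limited to 2 decimal places (4 s.f.).
Carrying full precision, 31.947 ÷ 16.946 = 1.8852236516… °C; 16.946 has 5 s.f., so the result keeps min(4, 5) = 4 s.f.
Rounded to 4 significant figures: 1.885 °C.

1.885 °C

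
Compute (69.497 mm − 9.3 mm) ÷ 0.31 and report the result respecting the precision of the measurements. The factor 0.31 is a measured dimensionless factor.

69.497 mm − 9.3 mm = 60.197 mm; the difference is limited to 1 decimal place (3 s.f.).
Carrying full precision, 60.197 ÷ 0.31 = 194.183870968… mm; 0.31 has 2 s.f., so the result keeps min(3, 2) = 2 s.f.
Rounded to 2 significant figures: 1.9 × 10^2 mm.

1.9 × 10^2 mm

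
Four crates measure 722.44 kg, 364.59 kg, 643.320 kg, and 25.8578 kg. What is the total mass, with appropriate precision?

1756.21 kg

722.44 kg + 364.59 kg + 643.320 kg + 25.8578 kg = 1756.2078 kg.
Addition/subtraction keeps the fewest decimal places: 722.44 → 2 decimal places, 364.59 → 2 decimal places, 643.320 → 3 decimal places, 25.8578 → 4 decimal places; limit is 2.
Rounded to 2 decimal places: 1756.21 kg.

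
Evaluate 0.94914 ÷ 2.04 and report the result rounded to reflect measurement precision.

0.94914 ÷ 2.04 = 0.465264705882…
Multiplication/division keeps the fewest significant figures: 0.94914 → 5 s.f., 2.04 → 3 s.f.; limit is 3.
Rounded to 3 significant figures: 0.465.

0.465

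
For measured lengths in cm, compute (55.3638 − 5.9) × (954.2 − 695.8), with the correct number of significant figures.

55.3638 − 5.9 = 49.4638, limited to 1 d.p. → 3 s.f.; 954.2 − 695.8 = 258.4, limited to 1 d.p. → 4 s.f.
Carrying full precision, 49.4638 × 258.4 = 12781.44592; keep min(3, 4) = 3 s.f.
Rounded to 3 significant figures: 1.28 × 10^4 cm².

1.28 × 10^4 cm²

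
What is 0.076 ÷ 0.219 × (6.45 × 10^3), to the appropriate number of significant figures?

2.2 × 10^3

0.076 ÷ 0.219 × (6.45 × 10^3) = 2238.35616438…
Multiplication/division keeps the fewest significant figures: 0.076 → 2 s.f., 0.219 → 3 s.f., 6.45 × 10^3 → 3 s.f.; limit is 2.
Rounded to 2 significant figures: 2.2 × 10^3.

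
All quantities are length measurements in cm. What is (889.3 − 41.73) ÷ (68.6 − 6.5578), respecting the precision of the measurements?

889.3 − 41.73 = 847.57, limited to 1 d.p. → 4 s.f.; 68.6 − 6.5578 = 62.0422, limited to 1 d.p. → 3 s.f.
Carrying full precision, 847.57 ÷ 62.0422 = 13.6611854512…; keep min(4, 3) = 3 s.f.
Rounded to 3 significant figures: 13.7.

13.7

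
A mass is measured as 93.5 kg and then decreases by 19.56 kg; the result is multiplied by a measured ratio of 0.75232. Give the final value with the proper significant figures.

93.5 kg − 19.56 kg = 73.94 kg; the difference is limited to 1 decimal place (3 s.f.).
Carrying full precision, 73.94 × 0.75232 = 55.6265408 kg; 0.75232 has 5 s.f., so the result keeps min(3, 5) = 3 s.f.
Rounded to 3 significant figures: 55.6 kg.

55.6 kg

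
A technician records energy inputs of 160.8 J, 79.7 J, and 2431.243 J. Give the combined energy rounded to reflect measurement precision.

2671.7 J

160.8 J + 79.7 J + 2431.243 J = 2671.743 J.
Addition/subtraction keeps the fewest decimal places: 160.8 → 1 decimal place, 79.7 → 1 decimal place, 2431.243 → 3 decimal places; limit is 1.
Rounded to 1 decimal place: 2671.7 J.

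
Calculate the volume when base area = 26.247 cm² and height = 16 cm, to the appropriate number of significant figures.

volume = 26.247 cm² × 16 cm = 419.952 cm³.
26.247 has 5 significant figures; 16 has 2.
Division/multiplication keeps the fewest: 2 significant figures.
Rounded: 4.2 × 10^2 cm³.

4.2 × 10^2 cm³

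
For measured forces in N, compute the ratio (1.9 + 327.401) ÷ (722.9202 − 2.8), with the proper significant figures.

0.4573

1.9 + 327.401 = 329.301, limited to 1 d.p. → 4 s.f.; 722.9202 − 2.8 = 720.1202, limited to 1 d.p. → 4 s.f.
Carrying full precision, 329.301 ÷ 720.1202 = 0.457286158616…; keep min(4, 4) = 4 s.f.
Rounded to 4 significant figures: 0.4573.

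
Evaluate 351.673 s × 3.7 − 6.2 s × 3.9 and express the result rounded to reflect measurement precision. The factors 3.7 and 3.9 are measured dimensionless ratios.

351.673 × 3.7 = 1301.1901 → 1.3 × 10^3 s (2 s.f., last digit at the 10^2 place).
6.2 × 3.9 = 24.18 → 24 s (2 s.f., last digit at the 10^0 place).
Difference: 1277.0101 s; keep the coarser place, 10^2.
Result: 1.3 × 10^3 s.

1.3 × 10^3 s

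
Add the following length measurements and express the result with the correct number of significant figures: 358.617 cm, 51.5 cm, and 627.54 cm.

358.617 cm + 51.5 cm + 627.54 cm = 1037.657 cm.
Addition/subtraction keeps the fewest decimal places: 358.617 → 3 decimal places, 51.5 → 1 decimal place, 627.54 → 2 decimal places; limit is 1.
Rounded to 1 decimal place: 1037.7 cm.

1037.7 cm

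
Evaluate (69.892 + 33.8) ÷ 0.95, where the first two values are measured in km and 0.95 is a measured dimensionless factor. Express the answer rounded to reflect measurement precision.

1.1 × 10^2 km

69.892 km + 33.8 km = 103.692 km; the sum is limited to 1 decimal place (4 s.f.).
Carrying full precision, 103.692 ÷ 0.95 = 109.149473684… km; 0.95 has 2 s.f., so the result keeps min(4, 2) = 2 s.f.
Rounded to 2 significant figures: 1.1 × 10^2 km.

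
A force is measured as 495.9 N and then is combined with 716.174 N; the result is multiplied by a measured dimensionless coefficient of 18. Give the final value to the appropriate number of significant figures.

495.9 N + 716.174 N = 1212.074 N; the sum is limited to 1 decimal place (5 s.f.).
Carrying full precision, 1212.074 × 18 = 21817.332 N; 18 has 2 s.f., so the result keeps min(5, 2) = 2 s.f.
Rounded to 2 significant figures: 2.2 × 10^4 N.

2.2 × 10^4 N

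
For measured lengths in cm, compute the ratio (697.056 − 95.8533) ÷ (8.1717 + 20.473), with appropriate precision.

20.988

697.056 − 95.8533 = 601.2027, limited to 3 d.p. → 6 s.f.; 8.1717 + 20.473 = 28.6447, limited to 3 d.p. → 5 s.f.
Carrying full precision, 601.2027 ÷ 28.6447 = 20.9882700814…; keep min(6, 5) = 5 s.f.
Rounded to 5 significant figures: 20.988.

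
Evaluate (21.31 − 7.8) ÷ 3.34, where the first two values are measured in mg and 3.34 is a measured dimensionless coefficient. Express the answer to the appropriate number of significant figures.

21.31 mg − 7.8 mg = 13.51 mg; the difference is limited to 1 decimal place (3 s.f.).
Carrying full precision, 13.51 ÷ 3.34 = 4.04491017964… mg; 3.34 has 3 s.f., so the result keeps min(3, 3) = 3 s.f.
Rounded to 3 significant figures: 4.04 mg.

4.04 mg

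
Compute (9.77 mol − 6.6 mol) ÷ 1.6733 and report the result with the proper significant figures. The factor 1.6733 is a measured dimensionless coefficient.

9.77 mol − 6.6 mol = 3.17 mol; the difference is limited to 1 decimal place (2 s.f.).
Carrying full precision, 3.17 ÷ 1.6733 = 1.894460049… mol; 1.6733 has 5 s.f., so the result keeps min(2, 5) = 2 s.f.
Rounded to 2 significant figures: 1.9 mol.

1.9 mol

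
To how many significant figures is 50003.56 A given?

50003.56: zeros between nonzero digits are significant.

7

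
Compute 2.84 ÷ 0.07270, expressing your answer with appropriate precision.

2.84 ÷ 0.07270 = 39.0646492435…
Multiplication/division keeps the fewest significant figures: 2.84 → 3 s.f., 0.07270 → 4 s.f.; limit is 3.
Rounded to 3 significant figures: 39.1.

39.1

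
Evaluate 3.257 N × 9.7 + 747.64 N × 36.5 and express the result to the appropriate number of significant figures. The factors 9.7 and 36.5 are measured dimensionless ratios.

2.73 × 10⁴ N

3.257 × 9.7 = 31.5929 → 32 N (2 s.f., last digit at the 10^0 place).
747.64 × 36.5 = 27288.86 → 2.73 × 10⁴ N (3 s.f., last digit at the 10^2 place).
Sum: 27320.4529 N; keep the coarser place, 10^2.
Result: 2.73 × 10⁴ N.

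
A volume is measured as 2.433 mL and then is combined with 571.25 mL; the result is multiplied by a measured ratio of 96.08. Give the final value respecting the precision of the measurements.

5.512 × 10^4 mL

2.433 mL + 571.25 mL = 573.683 mL; the sum is limited to 2 decimal places (5 s.f.).
Carrying full precision, 573.683 × 96.08 = 55119.46264 mL; 96.08 has 4 s.f., so the result keeps min(5, 4) = 4 s.f.
Rounded to 4 significant figures: 5.512 × 10^4 mL.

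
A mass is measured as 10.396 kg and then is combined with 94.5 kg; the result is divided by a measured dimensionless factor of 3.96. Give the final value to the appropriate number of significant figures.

26.5 kg

10.396 kg + 94.5 kg = 104.896 kg; the sum is limited to 1 decimal place (4 s.f.).
Carrying full precision, 104.896 ÷ 3.96 = 26.4888888889… kg; 3.96 has 3 s.f., so the result keeps min(4, 3) = 3 s.f.
Rounded to 3 significant figures: 26.5 kg.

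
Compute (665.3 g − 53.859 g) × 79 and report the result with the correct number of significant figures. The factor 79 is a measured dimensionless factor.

665.3 g − 53.859 g = 611.441 g; the difference is limited to 1 decimal place (4 s.f.).
Carrying full precision, 611.441 × 79 = 48303.839 g; 79 has 2 s.f., so the result keeps min(4, 2) = 2 s.f.
Rounded to 2 significant figures: 4.8 × 10^4 g.

4.8 × 10^4 g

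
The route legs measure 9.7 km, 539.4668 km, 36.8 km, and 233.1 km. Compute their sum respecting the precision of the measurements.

9.7 km + 539.4668 km + 36.8 km + 233.1 km = 819.0668 km.
Addition/subtraction keeps the fewest decimal places: 9.7 → 1 decimal place, 539.4668 → 4 decimal places, 36.8 → 1 decimal place, 233.1 → 1 decimal place; limit is 1.
Rounded to 1 decimal place: 8.191 × 10^2 km.

8.191 × 10^2 km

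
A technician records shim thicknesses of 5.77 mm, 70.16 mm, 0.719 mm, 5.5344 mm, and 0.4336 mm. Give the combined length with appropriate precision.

5.77 mm + 70.16 mm + 0.719 mm + 5.5344 mm + 0.4336 mm = 82.6170 mm.
Addition/subtraction keeps the fewest decimal places: 5.77 → 2 decimal places, 70.16 → 2 decimal places, 0.719 → 3 decimal places, 5.5344 → 4 decimal places, 0.4336 → 4 decimal places; limit is 2.
Rounded to 2 decimal places: 82.62 mm.

82.62 mm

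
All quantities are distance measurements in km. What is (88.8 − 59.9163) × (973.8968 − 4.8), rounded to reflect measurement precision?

88.8 − 59.9163 = 28.8837, limited to 1 d.p. → 3 s.f.; 973.8968 − 4.8 = 969.0968, limited to 1 d.p. → 4 s.f.
Carrying full precision, 28.8837 × 969.0968 = 27991.1012422…; keep min(3, 4) = 3 s.f.
Rounded to 3 significant figures: 2.80 × 10^4 km².

2.80 × 10^4 km²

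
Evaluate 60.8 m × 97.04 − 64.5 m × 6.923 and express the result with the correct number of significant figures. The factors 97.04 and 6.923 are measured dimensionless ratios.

5.45 × 10^3 m

60.8 × 97.04 = 5900.032 → 5.90 × 10^3 m (3 s.f., last digit at the 10^1 place).
64.5 × 6.923 = 446.5335 → 4.47 × 10^2 m (3 s.f., last digit at the 10^0 place).
Difference: 5453.4985 m; keep the coarser place, 10^1.
Result: 5.45 × 10^3 m.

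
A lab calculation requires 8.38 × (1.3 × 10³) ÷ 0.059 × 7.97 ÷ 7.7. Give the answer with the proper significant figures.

1.9 × 10⁵

8.38 × (1.3 × 10³) ÷ 0.059 × 7.97 ÷ 7.7 = 191118.600044…
Multiplication/division keeps the fewest significant figures: 8.38 → 3 s.f., 1.3 × 10³ → 2 s.f., 0.059 → 2 s.f., 7.97 → 3 s.f., 7.7 → 2 s.f.; limit is 2.
Rounded to 2 significant figures: 1.9 × 10⁵.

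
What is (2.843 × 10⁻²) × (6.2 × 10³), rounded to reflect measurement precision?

(2.843 × 10⁻²) × (6.2 × 10³) = 176.266
Multiplication/division keeps the fewest significant figures: 2.843 × 10⁻² → 4 s.f., 6.2 × 10³ → 2 s.f.; limit is 2.
Rounded to 2 significant figures: 1.8 × 10².

1.8 × 10²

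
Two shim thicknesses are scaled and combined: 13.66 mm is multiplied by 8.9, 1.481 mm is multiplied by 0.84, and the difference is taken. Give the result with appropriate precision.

13.66 × 8.9 = 121.574 → 1.2 × 10^2 mm (2 s.f., last digit at the 10^1 place).
1.481 × 0.84 = 1.24404 → 1.2 mm (2 s.f., last digit at the 10^-1 place).
Difference: 120.32996 mm; keep the coarser place, 10^1.
Result: 1.2 × 10^2 mm.

1.2 × 10^2 mm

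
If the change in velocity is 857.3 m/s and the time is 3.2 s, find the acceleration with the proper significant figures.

2.7 × 10^2 m/s²

acceleration = 857.3 m/s ÷ 3.2 s = 267.90625 m/s².
857.3 has 4 significant figures; 3.2 has 2.
Division/multiplication keeps the fewest: 2 significant figures.
Rounded: 2.7 × 10^2 m/s².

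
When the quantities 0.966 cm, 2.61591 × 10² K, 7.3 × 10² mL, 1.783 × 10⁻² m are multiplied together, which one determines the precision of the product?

0.966 cm → 3 s.f.; 2.61591 × 10² K → 6 s.f.; 7.3 × 10² mL → 2 s.f.; 1.783 × 10⁻² m → 4 s.f.
The fewest is 2 significant figures, from 7.3 × 10² mL.

7.3 × 10² mL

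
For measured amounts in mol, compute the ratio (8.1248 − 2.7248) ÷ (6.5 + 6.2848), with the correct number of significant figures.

0.422

8.1248 − 2.7248 = 5.4000, limited to 4 d.p. → 5 s.f.; 6.5 + 6.2848 = 12.7848, limited to 1 d.p. → 3 s.f.
Carrying full precision, 5.4000 ÷ 12.7848 = 0.422376572179…; keep min(5, 3) = 3 s.f.
Rounded to 3 significant figures: 0.422.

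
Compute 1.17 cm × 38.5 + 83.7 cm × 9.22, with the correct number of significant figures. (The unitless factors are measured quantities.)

1.17 × 38.5 = 45.045 → 45.0 cm (3 s.f., last digit at the 10^-1 place).
83.7 × 9.22 = 771.714 → 772 cm (3 s.f., last digit at the 10^0 place).
Sum: 816.759 cm; keep the coarser place, 10^0.
Result: 817 cm.

817 cm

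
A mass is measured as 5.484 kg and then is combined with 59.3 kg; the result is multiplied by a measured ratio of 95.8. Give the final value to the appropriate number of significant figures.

6.21 × 10³ kg

5.484 kg + 59.3 kg = 64.784 kg; the sum is limited to 1 decimal place (3 s.f.).
Carrying full precision, 64.784 × 95.8 = 6206.3072 kg; 95.8 has 3 s.f., so the result keeps min(3, 3) = 3 s.f.
Rounded to 3 significant figures: 6.21 × 10³ kg.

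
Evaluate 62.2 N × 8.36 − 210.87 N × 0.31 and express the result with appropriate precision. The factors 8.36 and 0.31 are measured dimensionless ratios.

455 N

62.2 × 8.36 = 519.992 → 520. N (3 s.f., last digit at the 10^0 place).
210.87 × 0.31 = 65.3697 → 65 N (2 s.f., last digit at the 10^0 place).
Difference: 454.6223 N; keep the coarser place, 10^0.
Result: 455 N.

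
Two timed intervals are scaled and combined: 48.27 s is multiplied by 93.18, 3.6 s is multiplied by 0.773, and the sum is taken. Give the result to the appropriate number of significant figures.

48.27 × 93.18 = 4497.7986 → 4498 s (4 s.f., last digit at the 10^0 place).
3.6 × 0.773 = 2.7828 → 2.8 s (2 s.f., last digit at the 10^-1 place).
Sum: 4500.5814 s; keep the coarser place, 10^0.
Result: 4501 s.

4501 s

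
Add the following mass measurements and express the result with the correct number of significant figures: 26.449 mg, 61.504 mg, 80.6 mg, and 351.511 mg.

520.1 mg

26.449 mg + 61.504 mg + 80.6 mg + 351.511 mg = 520.064 mg.
Addition/subtraction keeps the fewest decimal places: 26.449 → 3 decimal places, 61.504 → 3 decimal places, 80.6 → 1 decimal place, 351.511 → 3 decimal places; limit is 1.
Rounded to 1 decimal place: 520.1 mg.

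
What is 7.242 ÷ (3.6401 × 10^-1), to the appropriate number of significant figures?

19.90

7.242 ÷ (3.6401 × 10^-1) = 19.8950578281…
Multiplication/division keeps the fewest significant figures: 7.242 → 4 s.f., 3.6401 × 10^-1 → 5 s.f.; limit is 4.
Rounded to 4 significant figures: 19.90.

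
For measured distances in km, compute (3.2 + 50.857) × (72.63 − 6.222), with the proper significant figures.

3.2 + 50.857 = 54.057, limited to 1 d.p. → 3 s.f.; 72.63 − 6.222 = 66.408, limited to 2 d.p. → 4 s.f.
Carrying full precision, 54.057 × 66.408 = 3589.817256; keep min(3, 4) = 3 s.f.
Rounded to 3 significant figures: 3.59 × 10^3 km².

3.59 × 10^3 km²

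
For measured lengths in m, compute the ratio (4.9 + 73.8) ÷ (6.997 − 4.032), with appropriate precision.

26.5

4.9 + 73.8 = 78.7, limited to 1 d.p. → 3 s.f.; 6.997 − 4.032 = 2.965, limited to 3 d.p. → 4 s.f.
Carrying full precision, 78.7 ÷ 2.965 = 26.5430016863…; keep min(3, 4) = 3 s.f.
Rounded to 3 significant figures: 26.5.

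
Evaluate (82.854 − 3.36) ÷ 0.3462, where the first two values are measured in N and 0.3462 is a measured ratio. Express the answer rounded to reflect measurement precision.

229.6 N

82.854 N − 3.36 N = 79.494 N; the difference is limited to 2 decimal places (4 s.f.).
Carrying full precision, 79.494 ÷ 0.3462 = 229.618717504… N; 0.3462 has 4 s.f., so the result keeps min(4, 4) = 4 s.f.
Rounded to 4 significant figures: 229.6 N.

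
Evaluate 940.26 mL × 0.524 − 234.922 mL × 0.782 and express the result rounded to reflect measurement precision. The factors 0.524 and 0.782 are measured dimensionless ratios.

940.26 × 0.524 = 492.69624 → 493 mL (3 s.f., last digit at the 10^0 place).
234.922 × 0.782 = 183.709004 → 184 mL (3 s.f., last digit at the 10^0 place).
Difference: 308.987236 mL; keep the coarser place, 10^0.
Result: 3.09 × 10^2 mL.

3.09 × 10^2 mL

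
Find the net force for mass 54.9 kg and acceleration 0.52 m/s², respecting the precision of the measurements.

net force = 54.9 kg × 0.52 m/s² = 28.548 N.
54.9 has 3 significant figures; 0.52 has 2.
Division/multiplication keeps the fewest: 2 significant figures.
Rounded: 29 N.

29 N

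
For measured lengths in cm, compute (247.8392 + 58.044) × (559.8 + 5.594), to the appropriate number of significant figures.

1.729 × 10⁵ cm²

247.8392 + 58.044 = 305.8832, limited to 3 d.p. → 6 s.f.; 559.8 + 5.594 = 565.394, limited to 1 d.p. → 4 s.f.
Carrying full precision, 305.8832 × 565.394 = 172944.525981…; keep min(6, 4) = 4 s.f.
Rounded to 4 significant figures: 1.729 × 10⁵ cm².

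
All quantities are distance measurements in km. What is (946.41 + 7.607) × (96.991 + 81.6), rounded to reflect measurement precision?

1.704 × 10^5 km²

946.41 + 7.607 = 954.017, limited to 2 d.p. → 5 s.f.; 96.991 + 81.6 = 178.591, limited to 1 d.p. → 4 s.f.
Carrying full precision, 954.017 × 178.591 = 170378.850047; keep min(5, 4) = 4 s.f.
Rounded to 4 significant figures: 1.704 × 10^5 km².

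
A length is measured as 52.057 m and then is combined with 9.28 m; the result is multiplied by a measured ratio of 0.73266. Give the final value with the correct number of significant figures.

44.94 m

52.057 m + 9.28 m = 61.337 m; the sum is limited to 2 decimal places (4 s.f.).
Carrying full precision, 61.337 × 0.73266 = 44.93916642 m; 0.73266 has 5 s.f., so the result keeps min(4, 5) = 4 s.f.
Rounded to 4 significant figures: 44.94 m.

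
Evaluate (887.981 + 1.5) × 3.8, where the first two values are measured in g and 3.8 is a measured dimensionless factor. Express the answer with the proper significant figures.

3.4 × 10³ g

887.981 g + 1.5 g = 889.481 g; the sum is limited to 1 decimal place (4 s.f.).
Carrying full precision, 889.481 × 3.8 = 3380.0278 g; 3.8 has 2 s.f., so the result keeps min(4, 2) = 2 s.f.
Rounded to 2 significant figures: 3.4 × 10³ g.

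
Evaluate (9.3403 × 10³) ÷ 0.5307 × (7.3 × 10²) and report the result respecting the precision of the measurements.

1.3 × 10⁷

(9.3403 × 10³) ÷ 0.5307 × (7.3 × 10²) = 12847972.4892…
Multiplication/division keeps the fewest significant figures: 9.3403 × 10³ → 5 s.f., 0.5307 → 4 s.f., 7.3 × 10² → 2 s.f.; limit is 2.
Rounded to 2 significant figures: 1.3 × 10⁷.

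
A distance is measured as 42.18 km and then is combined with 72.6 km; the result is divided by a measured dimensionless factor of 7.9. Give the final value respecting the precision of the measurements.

42.18 km + 72.6 km = 114.78 km; the sum is limited to 1 decimal place (4 s.f.).
Carrying full precision, 114.78 ÷ 7.9 = 14.5291139241… km; 7.9 has 2 s.f., so the result keeps min(4, 2) = 2 s.f.
Rounded to 2 significant figures: 15 km.

15 km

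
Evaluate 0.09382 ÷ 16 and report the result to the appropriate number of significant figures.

0.09382 ÷ 16 = 0.00586375
Multiplication/division keeps the fewest significant figures: 0.09382 → 4 s.f., 16 → 2 s.f.; limit is 2.
Rounded to 2 significant figures: 0.0059.

0.0059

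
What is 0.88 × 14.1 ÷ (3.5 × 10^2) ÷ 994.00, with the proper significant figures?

3.6 × 10^-5

0.88 × 14.1 ÷ (3.5 × 10^2) ÷ 994.00 = 0.000035665421098…
Multiplication/division keeps the fewest significant figures: 0.88 → 2 s.f., 14.1 → 3 s.f., 3.5 × 10^2 → 2 s.f., 994.00 → 5 s.f.; limit is 2.
Rounded to 2 significant figures: 3.6 × 10^-5.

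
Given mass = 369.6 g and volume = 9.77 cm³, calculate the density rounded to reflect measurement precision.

37.8 g/cm³

density = 369.6 g ÷ 9.77 cm³ = 37.8300921187… g/cm³.
369.6 has 4 significant figures; 9.77 has 3.
Division/multiplication keeps the fewest: 3 significant figures.
Rounded: 37.8 g/cm³.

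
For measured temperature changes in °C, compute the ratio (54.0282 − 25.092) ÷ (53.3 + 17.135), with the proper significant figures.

0.411

54.0282 − 25.092 = 28.9362, limited to 3 d.p. → 5 s.f.; 53.3 + 17.135 = 70.435, limited to 1 d.p. → 3 s.f.
Carrying full precision, 28.9362 ÷ 70.435 = 0.410821324626…; keep min(5, 3) = 3 s.f.
Rounded to 3 significant figures: 0.411.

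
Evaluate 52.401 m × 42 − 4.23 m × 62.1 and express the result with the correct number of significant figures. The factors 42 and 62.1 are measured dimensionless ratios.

52.401 × 42 = 2200.842 → 2.2 × 10^3 m (2 s.f., last digit at the 10^2 place).
4.23 × 62.1 = 262.683 → 263 m (3 s.f., last digit at the 10^0 place).
Difference: 1938.159 m; keep the coarser place, 10^2.
Result: 1.9 × 10^3 m.

1.9 × 10^3 m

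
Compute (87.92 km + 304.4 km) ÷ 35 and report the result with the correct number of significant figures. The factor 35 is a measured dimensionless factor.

87.92 km + 304.4 km = 392.32 km; the sum is limited to 1 decimal place (4 s.f.).
Carrying full precision, 392.32 ÷ 35 = 11.2091428571… km; 35 has 2 s.f., so the result keeps min(4, 2) = 2 s.f.
Rounded to 2 significant figures: 11 km.

11 km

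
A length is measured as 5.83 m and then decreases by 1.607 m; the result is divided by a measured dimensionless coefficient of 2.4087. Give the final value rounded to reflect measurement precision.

5.83 m − 1.607 m = 4.223 m; the difference is limited to 2 decimal places (3 s.f.).
Carrying full precision, 4.223 ÷ 2.4087 = 1.75322788226… m; 2.4087 has 5 s.f., so the result keeps min(3, 5) = 3 s.f.
Rounded to 3 significant figures: 1.75 m.

1.75 m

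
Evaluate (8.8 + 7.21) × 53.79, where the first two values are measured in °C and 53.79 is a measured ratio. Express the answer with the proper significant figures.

8.8 °C + 7.21 °C = 16.01 °C; the sum is limited to 1 decimal place (3 s.f.).
Carrying full precision, 16.01 × 53.79 = 861.1779 °C; 53.79 has 4 s.f., so the result keeps min(3, 4) = 3 s.f.
Rounded to 3 significant figures: 861 °C.

861 °C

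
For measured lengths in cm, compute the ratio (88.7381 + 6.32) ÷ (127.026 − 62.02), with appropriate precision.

88.7381 + 6.32 = 95.0581, limited to 2 d.p. → 4 s.f.; 127.026 − 62.02 = 65.006, limited to 2 d.p. → 4 s.f.
Carrying full precision, 95.0581 ÷ 65.006 = 1.4622973264…; keep min(4, 4) = 4 s.f.
Rounded to 4 significant figures: 1.462.

1.462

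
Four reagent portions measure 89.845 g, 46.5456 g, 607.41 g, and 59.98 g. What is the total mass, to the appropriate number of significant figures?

8.0378 × 10² g

89.845 g + 46.5456 g + 607.41 g + 59.98 g = 803.7806 g.
Addition/subtraction keeps the fewest decimal places: 89.845 → 3 decimal places, 46.5456 → 4 decimal places, 607.41 → 2 decimal places, 59.98 → 2 decimal places; limit is 2.
Rounded to 2 decimal places: 8.0378 × 10² g.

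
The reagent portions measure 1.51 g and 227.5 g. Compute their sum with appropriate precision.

1.51 g + 227.5 g = 229.01 g.
Addition/subtraction keeps the fewest decimal places: 1.51 → 2 decimal places, 227.5 → 1 decimal place; limit is 1.
Rounded to 1 decimal place: 229.0 g.

229.0 g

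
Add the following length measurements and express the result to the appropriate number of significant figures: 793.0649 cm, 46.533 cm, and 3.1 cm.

842.7 cm

793.0649 cm + 46.533 cm + 3.1 cm = 842.6979 cm.
Addition/subtraction keeps the fewest decimal places: 793.0649 → 4 decimal places, 46.533 → 3 decimal places, 3.1 → 1 decimal place; limit is 1.
Rounded to 1 decimal place: 842.7 cm.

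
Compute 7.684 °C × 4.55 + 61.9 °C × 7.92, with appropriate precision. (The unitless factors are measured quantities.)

525 °C

7.684 × 4.55 = 34.9622 → 35.0 °C (3 s.f., last digit at the 10^-1 place).
61.9 × 7.92 = 490.248 → 490. °C (3 s.f., last digit at the 10^0 place).
Sum: 525.2102 °C; keep the coarser place, 10^0.
Result: 525 °C.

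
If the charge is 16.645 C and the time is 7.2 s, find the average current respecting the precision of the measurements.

average current = 16.645 C ÷ 7.2 s = 2.31180555556… A.
16.645 has 5 significant figures; 7.2 has 2.
Division/multiplication keeps the fewest: 2 significant figures.
Rounded: 2.3 A.

2.3 A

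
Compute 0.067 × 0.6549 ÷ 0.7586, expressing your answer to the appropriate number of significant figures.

0.058

0.067 × 0.6549 ÷ 0.7586 = 0.0578411547588…
Multiplication/division keeps the fewest significant figures: 0.067 → 2 s.f., 0.6549 → 4 s.f., 0.7586 → 4 s.f.; limit is 2.
Rounded to 2 significant figures: 0.058.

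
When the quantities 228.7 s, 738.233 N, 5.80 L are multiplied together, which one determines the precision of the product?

5.80 L

228.7 s → 4 s.f.; 738.233 N → 6 s.f.; 5.80 L → 3 s.f.
The fewest is 3 significant figures, from 5.80 L.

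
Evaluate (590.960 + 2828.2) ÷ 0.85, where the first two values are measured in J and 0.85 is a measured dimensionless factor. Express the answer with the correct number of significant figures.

590.960 J + 2828.2 J = 3419.160 J; the sum is limited to 1 decimal place (5 s.f.).
Carrying full precision, 3419.160 ÷ 0.85 = 4022.54117647… J; 0.85 has 2 s.f., so the result keeps min(5, 2) = 2 s.f.
Rounded to 2 significant figures: 4.0 × 10^3 J.

4.0 × 10^3 J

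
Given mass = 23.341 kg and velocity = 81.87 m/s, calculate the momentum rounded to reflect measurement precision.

momentum = 23.341 kg × 81.87 m/s = 1910.92767 kg·m/s.
23.341 has 5 significant figures; 81.87 has 4.
Division/multiplication keeps the fewest: 4 significant figures.
Rounded: 1911 kg·m/s.

1911 kg·m/s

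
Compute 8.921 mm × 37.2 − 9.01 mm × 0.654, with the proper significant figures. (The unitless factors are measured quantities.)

326 mm

8.921 × 37.2 = 331.8612 → 332 mm (3 s.f., last digit at the 10^0 place).
9.01 × 0.654 = 5.89254 → 5.89 mm (3 s.f., last digit at the 10^-2 place).
Difference: 325.96866 mm; keep the coarser place, 10^0.
Result: 326 mm.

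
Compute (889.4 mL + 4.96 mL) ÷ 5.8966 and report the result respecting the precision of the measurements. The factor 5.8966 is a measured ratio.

889.4 mL + 4.96 mL = 894.36 mL; the sum is limited to 1 decimal place (4 s.f.).
Carrying full precision, 894.36 ÷ 5.8966 = 151.673845945… mL; 5.8966 has 5 s.f., so the result keeps min(4, 5) = 4 s.f.
Rounded to 4 significant figures: 151.7 mL.

151.7 mL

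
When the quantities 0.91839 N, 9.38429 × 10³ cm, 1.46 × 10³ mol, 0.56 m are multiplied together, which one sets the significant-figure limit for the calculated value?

0.56 m

0.91839 N → 5 s.f.; 9.38429 × 10³ cm → 6 s.f.; 1.46 × 10³ mol → 3 s.f.; 0.56 m → 2 s.f.
The fewest is 2 significant figures, from 0.56 m.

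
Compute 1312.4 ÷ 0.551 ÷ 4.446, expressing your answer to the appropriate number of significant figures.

1312.4 ÷ 0.551 ÷ 4.446 = 535.729010273…
Multiplication/division keeps the fewest significant figures: 1312.4 → 5 s.f., 0.551 → 3 s.f., 4.446 → 4 s.f.; limit is 3.
Rounded to 3 significant figures: 536.

536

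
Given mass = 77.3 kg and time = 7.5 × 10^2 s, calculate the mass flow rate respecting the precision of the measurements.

mass flow rate = 77.3 kg ÷ 7.5 × 10^2 s = 0.103066666667… kg/s.
77.3 has 3 significant figures; 7.5 × 10^2 has 2.
Division/multiplication keeps the fewest: 2 significant figures.
Rounded: 0.10 kg/s.

0.10 kg/s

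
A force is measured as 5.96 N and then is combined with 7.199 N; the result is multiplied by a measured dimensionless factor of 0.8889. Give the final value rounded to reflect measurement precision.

5.96 N + 7.199 N = 13.159 N; the sum is limited to 2 decimal places (4 s.f.).
Carrying full precision, 13.159 × 0.8889 = 11.6970351 N; 0.8889 has 4 s.f., so the result keeps min(4, 4) = 4 s.f.
Rounded to 4 significant figures: 11.70 N.

11.70 N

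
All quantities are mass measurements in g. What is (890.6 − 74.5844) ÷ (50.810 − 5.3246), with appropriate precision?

17.94

890.6 − 74.5844 = 816.0156, limited to 1 d.p. → 4 s.f.; 50.810 − 5.3246 = 45.4854, limited to 3 d.p. → 5 s.f.
Carrying full precision, 816.0156 ÷ 45.4854 = 17.9401654157…; keep min(4, 5) = 4 s.f.
Rounded to 4 significant figures: 17.94.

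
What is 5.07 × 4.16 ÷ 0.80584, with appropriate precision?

26.2

5.07 × 4.16 ÷ 0.80584 = 26.1729375558…
Multiplication/division keeps the fewest significant figures: 5.07 → 3 s.f., 4.16 → 3 s.f., 0.80584 → 5 s.f.; limit is 3.
Rounded to 3 significant figures: 26.2.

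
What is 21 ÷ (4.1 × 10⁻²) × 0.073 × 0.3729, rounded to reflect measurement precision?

14

21 ÷ (4.1 × 10⁻²) × 0.073 × 0.3729 = 13.9428219512…
Multiplication/division keeps the fewest significant figures: 21 → 2 s.f., 4.1 × 10⁻² → 2 s.f., 0.073 → 2 s.f., 0.3729 → 4 s.f.; limit is 2.
Rounded to 2 significant figures: 14.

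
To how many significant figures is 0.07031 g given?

4

0.07031: leading zeros are not significant; zeros between nonzero digits are significant.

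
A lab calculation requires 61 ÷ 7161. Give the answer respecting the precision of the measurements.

0.0085

61 ÷ 7161 = 0.00851836335707…
Multiplication/division keeps the fewest significant figures: 61 → 2 s.f., 7161 → 4 s.f.; limit is 2.
Rounded to 2 significant figures: 0.0085.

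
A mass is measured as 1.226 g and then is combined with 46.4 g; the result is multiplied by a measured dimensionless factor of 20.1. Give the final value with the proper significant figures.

1.226 g + 46.4 g = 47.626 g; the sum is limited to 1 decimal place (3 s.f.).
Carrying full precision, 47.626 × 20.1 = 957.2826 g; 20.1 has 3 s.f., so the result keeps min(3, 3) = 3 s.f.
Rounded to 3 significant figures: 957 g.

957 g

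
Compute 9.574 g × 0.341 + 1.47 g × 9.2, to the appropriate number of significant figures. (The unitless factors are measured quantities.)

9.574 × 0.341 = 3.264734 → 3.26 g (3 s.f., last digit at the 10^-2 place).
1.47 × 9.2 = 13.524 → 14 g (2 s.f., last digit at the 10^0 place).
Sum: 16.788734 g; keep the coarser place, 10^0.
Result: 17 g.

17 g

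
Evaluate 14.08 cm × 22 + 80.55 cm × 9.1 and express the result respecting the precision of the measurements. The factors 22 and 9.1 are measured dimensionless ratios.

1.04 × 10^3 cm

14.08 × 22 = 309.76 → 3.1 × 10^2 cm (2 s.f., last digit at the 10^1 place).
80.55 × 9.1 = 733.005 → 7.3 × 10^2 cm (2 s.f., last digit at the 10^1 place).
Sum: 1042.765 cm; keep the coarser place, 10^1.
Result: 1.04 × 10^3 cm.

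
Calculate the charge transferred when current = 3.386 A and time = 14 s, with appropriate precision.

47 C

charge transferred = 3.386 A × 14 s = 47.404 C.
3.386 has 4 significant figures; 14 has 2.
Division/multiplication keeps the fewest: 2 significant figures.
Rounded: 47 C.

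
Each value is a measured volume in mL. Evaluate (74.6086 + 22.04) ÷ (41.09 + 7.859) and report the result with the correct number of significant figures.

1.974

74.6086 + 22.04 = 96.6486, limited to 2 d.p. → 4 s.f.; 41.09 + 7.859 = 48.949, limited to 2 d.p. → 4 s.f.
Carrying full precision, 96.6486 ÷ 48.949 = 1.97447547447…; keep min(4, 4) = 4 s.f.
Rounded to 4 significant figures: 1.974.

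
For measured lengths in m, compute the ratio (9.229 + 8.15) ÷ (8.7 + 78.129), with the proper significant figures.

9.229 + 8.15 = 17.379, limited to 2 d.p. → 4 s.f.; 8.7 + 78.129 = 86.829, limited to 1 d.p. → 3 s.f.
Carrying full precision, 17.379 ÷ 86.829 = 0.200152022942…; keep min(4, 3) = 3 s.f.
Rounded to 3 significant figures: 0.200.

0.200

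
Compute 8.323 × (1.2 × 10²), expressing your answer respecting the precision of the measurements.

1.0 × 10³

8.323 × (1.2 × 10²) = 998.76
Multiplication/division keeps the fewest significant figures: 8.323 → 4 s.f., 1.2 × 10² → 2 s.f.; limit is 2.
Rounded to 2 significant figures: 1.0 × 10³.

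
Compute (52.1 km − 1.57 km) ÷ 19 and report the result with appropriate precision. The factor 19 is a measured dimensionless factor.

2.7 km

52.1 km − 1.57 km = 50.53 km; the difference is limited to 1 decimal place (3 s.f.).
Carrying full precision, 50.53 ÷ 19 = 2.65947368421… km; 19 has 2 s.f., so the result keeps min(3, 2) = 2 s.f.
Rounded to 2 significant figures: 2.7 km.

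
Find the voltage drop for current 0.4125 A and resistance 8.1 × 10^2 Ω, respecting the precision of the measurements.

voltage drop = 0.4125 A × 8.1 × 10^2 Ω = 334.125 V.
0.4125 has 4 significant figures; 8.1 × 10^2 has 2.
Division/multiplication keeps the fewest: 2 significant figures.
Rounded: 3.3 × 10^2 V.

3.3 × 10^2 V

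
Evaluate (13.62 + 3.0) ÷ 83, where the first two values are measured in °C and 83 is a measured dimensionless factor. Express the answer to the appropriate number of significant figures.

0.20 °C

13.62 °C + 3.0 °C = 16.62 °C; the sum is limited to 1 decimal place (3 s.f.).
Carrying full precision, 16.62 ÷ 83 = 0.200240963855… °C; 83 has 2 s.f., so the result keeps min(3, 2) = 2 s.f.
Rounded to 2 significant figures: 0.20 °C.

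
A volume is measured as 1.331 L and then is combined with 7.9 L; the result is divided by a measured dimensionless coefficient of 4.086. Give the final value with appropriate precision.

2.3 L

1.331 L + 7.9 L = 9.231 L; the sum is limited to 1 decimal place (2 s.f.).
Carrying full precision, 9.231 ÷ 4.086 = 2.25917767988… L; 4.086 has 4 s.f., so the result keeps min(2, 4) = 2 s.f.
Rounded to 2 significant figures: 2.3 L.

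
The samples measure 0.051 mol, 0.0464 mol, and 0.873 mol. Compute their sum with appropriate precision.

0.051 mol + 0.0464 mol + 0.873 mol = 0.9704 mol.
Addition/subtraction keeps the fewest decimal places: 0.051 → 3 decimal places, 0.0464 → 4 decimal places, 0.873 → 3 decimal places; limit is 3.
Rounded to 3 decimal places: 0.970 mol.

0.970 mol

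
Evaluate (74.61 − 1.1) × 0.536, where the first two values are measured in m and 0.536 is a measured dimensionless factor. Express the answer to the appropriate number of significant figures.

74.61 m − 1.1 m = 73.51 m; the difference is limited to 1 decimal place (3 s.f.).
Carrying full precision, 73.51 × 0.536 = 39.40136 m; 0.536 has 3 s.f., so the result keeps min(3, 3) = 3 s.f.
Rounded to 3 significant figures: 39.4 m.

39.4 m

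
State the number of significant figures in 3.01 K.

3

3.01: zeros between nonzero digits are significant.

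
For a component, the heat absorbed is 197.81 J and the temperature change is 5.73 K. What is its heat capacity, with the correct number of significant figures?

heat capacity = 197.81 J ÷ 5.73 K = 34.5218150087… J/K.
197.81 has 5 significant figures; 5.73 has 3.
Division/multiplication keeps the fewest: 3 significant figures.
Rounded: 34.5 J/K.

34.5 J/K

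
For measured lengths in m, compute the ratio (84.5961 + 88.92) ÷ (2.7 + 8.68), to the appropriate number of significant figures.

84.5961 + 88.92 = 173.5161, limited to 2 d.p. → 5 s.f.; 2.7 + 8.68 = 11.38, limited to 1 d.p. → 3 s.f.
Carrying full precision, 173.5161 ÷ 11.38 = 15.2474604569…; keep min(5, 3) = 3 s.f.
Rounded to 3 significant figures: 15.2.

15.2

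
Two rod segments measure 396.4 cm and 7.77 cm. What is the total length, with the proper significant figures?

404.2 cm

396.4 cm + 7.77 cm = 404.17 cm.
Addition/subtraction keeps the fewest decimal places: 396.4 → 1 decimal place, 7.77 → 2 decimal places; limit is 1.
Rounded to 1 decimal place: 404.2 cm.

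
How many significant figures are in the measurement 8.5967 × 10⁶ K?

5

8.5967 × 10⁶: in scientific notation every digit of the coefficient is significant.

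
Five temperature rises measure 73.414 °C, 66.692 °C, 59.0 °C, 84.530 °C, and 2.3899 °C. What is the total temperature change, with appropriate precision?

286.0 °C

73.414 °C + 66.692 °C + 59.0 °C + 84.530 °C + 2.3899 °C = 286.0259 °C.
Addition/subtraction keeps the fewest decimal places: 73.414 → 3 decimal places, 66.692 → 3 decimal places, 59.0 → 1 decimal place, 84.530 → 3 decimal places, 2.3899 → 4 decimal places; limit is 1.
Rounded to 1 decimal place: 286.0 °C.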